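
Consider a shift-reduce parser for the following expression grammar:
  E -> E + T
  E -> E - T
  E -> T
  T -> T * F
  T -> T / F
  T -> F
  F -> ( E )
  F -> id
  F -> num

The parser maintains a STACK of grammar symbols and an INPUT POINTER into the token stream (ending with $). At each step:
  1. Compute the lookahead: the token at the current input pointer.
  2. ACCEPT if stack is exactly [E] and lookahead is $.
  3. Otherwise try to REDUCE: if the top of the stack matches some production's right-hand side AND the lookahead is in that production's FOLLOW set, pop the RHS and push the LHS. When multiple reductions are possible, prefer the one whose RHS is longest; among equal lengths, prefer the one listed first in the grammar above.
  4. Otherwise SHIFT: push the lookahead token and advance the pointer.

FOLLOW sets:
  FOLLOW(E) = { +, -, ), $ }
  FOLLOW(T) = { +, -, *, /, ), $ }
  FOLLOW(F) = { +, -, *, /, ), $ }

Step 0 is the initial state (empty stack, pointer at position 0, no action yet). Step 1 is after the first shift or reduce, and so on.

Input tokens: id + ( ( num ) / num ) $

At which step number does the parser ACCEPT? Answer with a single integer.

Step 1: shift id. Stack=[id] ptr=1 lookahead=+ remaining=[+ ( ( num ) / num ) $]
Step 2: reduce F->id. Stack=[F] ptr=1 lookahead=+ remaining=[+ ( ( num ) / num ) $]
Step 3: reduce T->F. Stack=[T] ptr=1 lookahead=+ remaining=[+ ( ( num ) / num ) $]
Step 4: reduce E->T. Stack=[E] ptr=1 lookahead=+ remaining=[+ ( ( num ) / num ) $]
Step 5: shift +. Stack=[E +] ptr=2 lookahead=( remaining=[( ( num ) / num ) $]
Step 6: shift (. Stack=[E + (] ptr=3 lookahead=( remaining=[( num ) / num ) $]
Step 7: shift (. Stack=[E + ( (] ptr=4 lookahead=num remaining=[num ) / num ) $]
Step 8: shift num. Stack=[E + ( ( num] ptr=5 lookahead=) remaining=[) / num ) $]
Step 9: reduce F->num. Stack=[E + ( ( F] ptr=5 lookahead=) remaining=[) / num ) $]
Step 10: reduce T->F. Stack=[E + ( ( T] ptr=5 lookahead=) remaining=[) / num ) $]
Step 11: reduce E->T. Stack=[E + ( ( E] ptr=5 lookahead=) remaining=[) / num ) $]
Step 12: shift ). Stack=[E + ( ( E )] ptr=6 lookahead=/ remaining=[/ num ) $]
Step 13: reduce F->( E ). Stack=[E + ( F] ptr=6 lookahead=/ remaining=[/ num ) $]
Step 14: reduce T->F. Stack=[E + ( T] ptr=6 lookahead=/ remaining=[/ num ) $]
Step 15: shift /. Stack=[E + ( T /] ptr=7 lookahead=num remaining=[num ) $]
Step 16: shift num. Stack=[E + ( T / num] ptr=8 lookahead=) remaining=[) $]
Step 17: reduce F->num. Stack=[E + ( T / F] ptr=8 lookahead=) remaining=[) $]
Step 18: reduce T->T / F. Stack=[E + ( T] ptr=8 lookahead=) remaining=[) $]
Step 19: reduce E->T. Stack=[E + ( E] ptr=8 lookahead=) remaining=[) $]
Step 20: shift ). Stack=[E + ( E )] ptr=9 lookahead=$ remaining=[$]
Step 21: reduce F->( E ). Stack=[E + F] ptr=9 lookahead=$ remaining=[$]
Step 22: reduce T->F. Stack=[E + T] ptr=9 lookahead=$ remaining=[$]
Step 23: reduce E->E + T. Stack=[E] ptr=9 lookahead=$ remaining=[$]
Step 24: accept. Stack=[E] ptr=9 lookahead=$ remaining=[$]

Answer: 24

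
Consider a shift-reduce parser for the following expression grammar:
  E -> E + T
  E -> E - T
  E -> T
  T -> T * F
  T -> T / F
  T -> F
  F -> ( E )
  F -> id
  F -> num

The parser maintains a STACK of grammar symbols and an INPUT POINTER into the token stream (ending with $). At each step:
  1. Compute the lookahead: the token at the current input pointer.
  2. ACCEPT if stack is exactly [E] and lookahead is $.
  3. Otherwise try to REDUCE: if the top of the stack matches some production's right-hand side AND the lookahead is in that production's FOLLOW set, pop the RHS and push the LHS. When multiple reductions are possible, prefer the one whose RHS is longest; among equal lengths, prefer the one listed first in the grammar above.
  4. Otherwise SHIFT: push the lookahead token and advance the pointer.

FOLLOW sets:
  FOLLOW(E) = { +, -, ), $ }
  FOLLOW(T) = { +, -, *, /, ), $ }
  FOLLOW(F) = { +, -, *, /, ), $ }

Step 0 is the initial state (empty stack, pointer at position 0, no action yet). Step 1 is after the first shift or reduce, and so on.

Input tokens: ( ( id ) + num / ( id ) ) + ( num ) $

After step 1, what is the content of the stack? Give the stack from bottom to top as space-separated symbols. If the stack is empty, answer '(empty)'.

Step 1: shift (. Stack=[(] ptr=1 lookahead=( remaining=[( id ) + num / ( id ) ) + ( num ) $]

Answer: (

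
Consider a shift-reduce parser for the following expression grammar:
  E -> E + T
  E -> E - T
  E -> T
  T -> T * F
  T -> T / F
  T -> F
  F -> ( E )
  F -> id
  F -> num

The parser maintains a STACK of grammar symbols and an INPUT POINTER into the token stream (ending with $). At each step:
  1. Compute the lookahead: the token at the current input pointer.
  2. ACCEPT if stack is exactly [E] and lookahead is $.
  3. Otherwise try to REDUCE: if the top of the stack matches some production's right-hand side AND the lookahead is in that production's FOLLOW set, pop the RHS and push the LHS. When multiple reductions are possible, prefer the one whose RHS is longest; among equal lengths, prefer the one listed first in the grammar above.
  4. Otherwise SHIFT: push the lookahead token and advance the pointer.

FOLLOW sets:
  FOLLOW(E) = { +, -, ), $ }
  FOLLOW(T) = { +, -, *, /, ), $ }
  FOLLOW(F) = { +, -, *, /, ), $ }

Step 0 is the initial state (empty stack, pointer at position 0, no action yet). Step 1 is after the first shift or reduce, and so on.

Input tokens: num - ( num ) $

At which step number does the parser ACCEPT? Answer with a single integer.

Step 1: shift num. Stack=[num] ptr=1 lookahead=- remaining=[- ( num ) $]
Step 2: reduce F->num. Stack=[F] ptr=1 lookahead=- remaining=[- ( num ) $]
Step 3: reduce T->F. Stack=[T] ptr=1 lookahead=- remaining=[- ( num ) $]
Step 4: reduce E->T. Stack=[E] ptr=1 lookahead=- remaining=[- ( num ) $]
Step 5: shift -. Stack=[E -] ptr=2 lookahead=( remaining=[( num ) $]
Step 6: shift (. Stack=[E - (] ptr=3 lookahead=num remaining=[num ) $]
Step 7: shift num. Stack=[E - ( num] ptr=4 lookahead=) remaining=[) $]
Step 8: reduce F->num. Stack=[E - ( F] ptr=4 lookahead=) remaining=[) $]
Step 9: reduce T->F. Stack=[E - ( T] ptr=4 lookahead=) remaining=[) $]
Step 10: reduce E->T. Stack=[E - ( E] ptr=4 lookahead=) remaining=[) $]
Step 11: shift ). Stack=[E - ( E )] ptr=5 lookahead=$ remaining=[$]
Step 12: reduce F->( E ). Stack=[E - F] ptr=5 lookahead=$ remaining=[$]
Step 13: reduce T->F. Stack=[E - T] ptr=5 lookahead=$ remaining=[$]
Step 14: reduce E->E - T. Stack=[E] ptr=5 lookahead=$ remaining=[$]
Step 15: accept. Stack=[E] ptr=5 lookahead=$ remaining=[$]

Answer: 15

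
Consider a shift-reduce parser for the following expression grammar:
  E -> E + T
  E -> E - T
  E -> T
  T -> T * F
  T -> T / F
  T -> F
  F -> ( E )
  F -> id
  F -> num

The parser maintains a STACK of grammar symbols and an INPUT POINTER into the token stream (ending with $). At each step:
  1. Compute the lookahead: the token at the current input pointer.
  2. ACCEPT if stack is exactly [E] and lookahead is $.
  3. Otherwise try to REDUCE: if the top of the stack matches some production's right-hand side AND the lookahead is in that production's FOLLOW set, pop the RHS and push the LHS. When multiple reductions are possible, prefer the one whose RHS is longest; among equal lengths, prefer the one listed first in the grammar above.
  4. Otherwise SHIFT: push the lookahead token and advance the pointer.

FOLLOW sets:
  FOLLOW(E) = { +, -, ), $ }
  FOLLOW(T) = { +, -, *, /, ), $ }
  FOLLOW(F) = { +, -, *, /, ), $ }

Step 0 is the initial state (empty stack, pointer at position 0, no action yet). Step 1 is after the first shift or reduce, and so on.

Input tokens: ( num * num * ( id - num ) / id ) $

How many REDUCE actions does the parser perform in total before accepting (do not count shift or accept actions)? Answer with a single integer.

Answer: 18

Derivation:
Step 1: shift (. Stack=[(] ptr=1 lookahead=num remaining=[num * num * ( id - num ) / id ) $]
Step 2: shift num. Stack=[( num] ptr=2 lookahead=* remaining=[* num * ( id - num ) / id ) $]
Step 3: reduce F->num. Stack=[( F] ptr=2 lookahead=* remaining=[* num * ( id - num ) / id ) $]
Step 4: reduce T->F. Stack=[( T] ptr=2 lookahead=* remaining=[* num * ( id - num ) / id ) $]
Step 5: shift *. Stack=[( T *] ptr=3 lookahead=num remaining=[num * ( id - num ) / id ) $]
Step 6: shift num. Stack=[( T * num] ptr=4 lookahead=* remaining=[* ( id - num ) / id ) $]
Step 7: reduce F->num. Stack=[( T * F] ptr=4 lookahead=* remaining=[* ( id - num ) / id ) $]
Step 8: reduce T->T * F. Stack=[( T] ptr=4 lookahead=* remaining=[* ( id - num ) / id ) $]
Step 9: shift *. Stack=[( T *] ptr=5 lookahead=( remaining=[( id - num ) / id ) $]
Step 10: shift (. Stack=[( T * (] ptr=6 lookahead=id remaining=[id - num ) / id ) $]
Step 11: shift id. Stack=[( T * ( id] ptr=7 lookahead=- remaining=[- num ) / id ) $]
Step 12: reduce F->id. Stack=[( T * ( F] ptr=7 lookahead=- remaining=[- num ) / id ) $]
Step 13: reduce T->F. Stack=[( T * ( T] ptr=7 lookahead=- remaining=[- num ) / id ) $]
Step 14: reduce E->T. Stack=[( T * ( E] ptr=7 lookahead=- remaining=[- num ) / id ) $]
Step 15: shift -. Stack=[( T * ( E -] ptr=8 lookahead=num remaining=[num ) / id ) $]
Step 16: shift num. Stack=[( T * ( E - num] ptr=9 lookahead=) remaining=[) / id ) $]
Step 17: reduce F->num. Stack=[( T * ( E - F] ptr=9 lookahead=) remaining=[) / id ) $]
Step 18: reduce T->F. Stack=[( T * ( E - T] ptr=9 lookahead=) remaining=[) / id ) $]
Step 19: reduce E->E - T. Stack=[( T * ( E] ptr=9 lookahead=) remaining=[) / id ) $]
Step 20: shift ). Stack=[( T * ( E )] ptr=10 lookahead=/ remaining=[/ id ) $]
Step 21: reduce F->( E ). Stack=[( T * F] ptr=10 lookahead=/ remaining=[/ id ) $]
Step 22: reduce T->T * F. Stack=[( T] ptr=10 lookahead=/ remaining=[/ id ) $]
Step 23: shift /. Stack=[( T /] ptr=11 lookahead=id remaining=[id ) $]
Step 24: shift id. Stack=[( T / id] ptr=12 lookahead=) remaining=[) $]
Step 25: reduce F->id. Stack=[( T / F] ptr=12 lookahead=) remaining=[) $]
Step 26: reduce T->T / F. Stack=[( T] ptr=12 lookahead=) remaining=[) $]
Step 27: reduce E->T. Stack=[( E] ptr=12 lookahead=) remaining=[) $]
Step 28: shift ). Stack=[( E )] ptr=13 lookahead=$ remaining=[$]
Step 29: reduce F->( E ). Stack=[F] ptr=13 lookahead=$ remaining=[$]
Step 30: reduce T->F. Stack=[T] ptr=13 lookahead=$ remaining=[$]
Step 31: reduce E->T. Stack=[E] ptr=13 lookahead=$ remaining=[$]
Step 32: accept. Stack=[E] ptr=13 lookahead=$ remaining=[$]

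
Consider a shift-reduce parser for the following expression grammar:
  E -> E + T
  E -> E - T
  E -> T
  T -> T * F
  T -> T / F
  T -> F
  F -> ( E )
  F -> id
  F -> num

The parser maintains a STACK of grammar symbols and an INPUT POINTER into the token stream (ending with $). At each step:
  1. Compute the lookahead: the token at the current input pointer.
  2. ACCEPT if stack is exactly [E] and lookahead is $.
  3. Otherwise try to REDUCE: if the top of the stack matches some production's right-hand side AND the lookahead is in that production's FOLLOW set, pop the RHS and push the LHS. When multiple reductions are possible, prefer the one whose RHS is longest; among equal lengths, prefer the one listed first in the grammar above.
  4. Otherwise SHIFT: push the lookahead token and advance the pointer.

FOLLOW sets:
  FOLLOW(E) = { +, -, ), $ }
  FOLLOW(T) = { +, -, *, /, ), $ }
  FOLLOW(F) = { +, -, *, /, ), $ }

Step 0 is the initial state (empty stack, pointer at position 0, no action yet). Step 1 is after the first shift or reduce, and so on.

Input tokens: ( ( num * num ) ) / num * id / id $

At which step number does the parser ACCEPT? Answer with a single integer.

Step 1: shift (. Stack=[(] ptr=1 lookahead=( remaining=[( num * num ) ) / num * id / id $]
Step 2: shift (. Stack=[( (] ptr=2 lookahead=num remaining=[num * num ) ) / num * id / id $]
Step 3: shift num. Stack=[( ( num] ptr=3 lookahead=* remaining=[* num ) ) / num * id / id $]
Step 4: reduce F->num. Stack=[( ( F] ptr=3 lookahead=* remaining=[* num ) ) / num * id / id $]
Step 5: reduce T->F. Stack=[( ( T] ptr=3 lookahead=* remaining=[* num ) ) / num * id / id $]
Step 6: shift *. Stack=[( ( T *] ptr=4 lookahead=num remaining=[num ) ) / num * id / id $]
Step 7: shift num. Stack=[( ( T * num] ptr=5 lookahead=) remaining=[) ) / num * id / id $]
Step 8: reduce F->num. Stack=[( ( T * F] ptr=5 lookahead=) remaining=[) ) / num * id / id $]
Step 9: reduce T->T * F. Stack=[( ( T] ptr=5 lookahead=) remaining=[) ) / num * id / id $]
Step 10: reduce E->T. Stack=[( ( E] ptr=5 lookahead=) remaining=[) ) / num * id / id $]
Step 11: shift ). Stack=[( ( E )] ptr=6 lookahead=) remaining=[) / num * id / id $]
Step 12: reduce F->( E ). Stack=[( F] ptr=6 lookahead=) remaining=[) / num * id / id $]
Step 13: reduce T->F. Stack=[( T] ptr=6 lookahead=) remaining=[) / num * id / id $]
Step 14: reduce E->T. Stack=[( E] ptr=6 lookahead=) remaining=[) / num * id / id $]
Step 15: shift ). Stack=[( E )] ptr=7 lookahead=/ remaining=[/ num * id / id $]
Step 16: reduce F->( E ). Stack=[F] ptr=7 lookahead=/ remaining=[/ num * id / id $]
Step 17: reduce T->F. Stack=[T] ptr=7 lookahead=/ remaining=[/ num * id / id $]
Step 18: shift /. Stack=[T /] ptr=8 lookahead=num remaining=[num * id / id $]
Step 19: shift num. Stack=[T / num] ptr=9 lookahead=* remaining=[* id / id $]
Step 20: reduce F->num. Stack=[T / F] ptr=9 lookahead=* remaining=[* id / id $]
Step 21: reduce T->T / F. Stack=[T] ptr=9 lookahead=* remaining=[* id / id $]
Step 22: shift *. Stack=[T *] ptr=10 lookahead=id remaining=[id / id $]
Step 23: shift id. Stack=[T * id] ptr=11 lookahead=/ remaining=[/ id $]
Step 24: reduce F->id. Stack=[T * F] ptr=11 lookahead=/ remaining=[/ id $]
Step 25: reduce T->T * F. Stack=[T] ptr=11 lookahead=/ remaining=[/ id $]
Step 26: shift /. Stack=[T /] ptr=12 lookahead=id remaining=[id $]
Step 27: shift id. Stack=[T / id] ptr=13 lookahead=$ remaining=[$]
Step 28: reduce F->id. Stack=[T / F] ptr=13 lookahead=$ remaining=[$]
Step 29: reduce T->T / F. Stack=[T] ptr=13 lookahead=$ remaining=[$]
Step 30: reduce E->T. Stack=[E] ptr=13 lookahead=$ remaining=[$]
Step 31: accept. Stack=[E] ptr=13 lookahead=$ remaining=[$]

Answer: 31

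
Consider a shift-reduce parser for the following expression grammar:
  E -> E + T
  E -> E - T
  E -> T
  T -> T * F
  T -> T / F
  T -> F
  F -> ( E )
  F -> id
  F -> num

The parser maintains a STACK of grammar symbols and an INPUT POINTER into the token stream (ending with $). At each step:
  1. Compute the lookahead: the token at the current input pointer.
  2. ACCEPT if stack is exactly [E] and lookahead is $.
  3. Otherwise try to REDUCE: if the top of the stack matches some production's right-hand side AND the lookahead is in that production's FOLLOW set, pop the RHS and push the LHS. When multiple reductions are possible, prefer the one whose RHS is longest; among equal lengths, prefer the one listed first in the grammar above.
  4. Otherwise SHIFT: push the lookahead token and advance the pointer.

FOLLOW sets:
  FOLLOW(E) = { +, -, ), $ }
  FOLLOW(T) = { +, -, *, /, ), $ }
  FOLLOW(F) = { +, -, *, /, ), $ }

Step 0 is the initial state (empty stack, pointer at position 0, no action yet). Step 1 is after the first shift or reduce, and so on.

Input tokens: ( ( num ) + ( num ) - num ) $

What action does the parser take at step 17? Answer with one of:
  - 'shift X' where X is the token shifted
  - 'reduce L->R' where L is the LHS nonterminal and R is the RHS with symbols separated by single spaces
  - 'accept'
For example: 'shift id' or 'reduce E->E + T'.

Step 1: shift (. Stack=[(] ptr=1 lookahead=( remaining=[( num ) + ( num ) - num ) $]
Step 2: shift (. Stack=[( (] ptr=2 lookahead=num remaining=[num ) + ( num ) - num ) $]
Step 3: shift num. Stack=[( ( num] ptr=3 lookahead=) remaining=[) + ( num ) - num ) $]
Step 4: reduce F->num. Stack=[( ( F] ptr=3 lookahead=) remaining=[) + ( num ) - num ) $]
Step 5: reduce T->F. Stack=[( ( T] ptr=3 lookahead=) remaining=[) + ( num ) - num ) $]
Step 6: reduce E->T. Stack=[( ( E] ptr=3 lookahead=) remaining=[) + ( num ) - num ) $]
Step 7: shift ). Stack=[( ( E )] ptr=4 lookahead=+ remaining=[+ ( num ) - num ) $]
Step 8: reduce F->( E ). Stack=[( F] ptr=4 lookahead=+ remaining=[+ ( num ) - num ) $]
Step 9: reduce T->F. Stack=[( T] ptr=4 lookahead=+ remaining=[+ ( num ) - num ) $]
Step 10: reduce E->T. Stack=[( E] ptr=4 lookahead=+ remaining=[+ ( num ) - num ) $]
Step 11: shift +. Stack=[( E +] ptr=5 lookahead=( remaining=[( num ) - num ) $]
Step 12: shift (. Stack=[( E + (] ptr=6 lookahead=num remaining=[num ) - num ) $]
Step 13: shift num. Stack=[( E + ( num] ptr=7 lookahead=) remaining=[) - num ) $]
Step 14: reduce F->num. Stack=[( E + ( F] ptr=7 lookahead=) remaining=[) - num ) $]
Step 15: reduce T->F. Stack=[( E + ( T] ptr=7 lookahead=) remaining=[) - num ) $]
Step 16: reduce E->T. Stack=[( E + ( E] ptr=7 lookahead=) remaining=[) - num ) $]
Step 17: shift ). Stack=[( E + ( E )] ptr=8 lookahead=- remaining=[- num ) $]

Answer: shift )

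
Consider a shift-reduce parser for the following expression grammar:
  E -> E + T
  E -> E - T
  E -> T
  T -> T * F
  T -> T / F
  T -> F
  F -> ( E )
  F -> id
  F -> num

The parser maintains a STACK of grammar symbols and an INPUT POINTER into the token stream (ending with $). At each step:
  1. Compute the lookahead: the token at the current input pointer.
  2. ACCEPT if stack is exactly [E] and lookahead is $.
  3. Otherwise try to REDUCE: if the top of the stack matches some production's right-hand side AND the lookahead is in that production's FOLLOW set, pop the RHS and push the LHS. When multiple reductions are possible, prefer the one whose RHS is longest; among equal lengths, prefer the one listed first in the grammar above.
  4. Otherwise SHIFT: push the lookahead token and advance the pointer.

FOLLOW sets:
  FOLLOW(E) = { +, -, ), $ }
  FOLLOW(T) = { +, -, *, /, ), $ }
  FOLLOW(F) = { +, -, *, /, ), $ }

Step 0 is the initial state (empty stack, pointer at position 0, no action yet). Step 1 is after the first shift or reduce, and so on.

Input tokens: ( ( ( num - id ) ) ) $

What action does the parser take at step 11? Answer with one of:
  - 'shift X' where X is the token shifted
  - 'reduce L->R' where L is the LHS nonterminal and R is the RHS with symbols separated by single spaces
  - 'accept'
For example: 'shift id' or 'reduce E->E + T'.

Step 1: shift (. Stack=[(] ptr=1 lookahead=( remaining=[( ( num - id ) ) ) $]
Step 2: shift (. Stack=[( (] ptr=2 lookahead=( remaining=[( num - id ) ) ) $]
Step 3: shift (. Stack=[( ( (] ptr=3 lookahead=num remaining=[num - id ) ) ) $]
Step 4: shift num. Stack=[( ( ( num] ptr=4 lookahead=- remaining=[- id ) ) ) $]
Step 5: reduce F->num. Stack=[( ( ( F] ptr=4 lookahead=- remaining=[- id ) ) ) $]
Step 6: reduce T->F. Stack=[( ( ( T] ptr=4 lookahead=- remaining=[- id ) ) ) $]
Step 7: reduce E->T. Stack=[( ( ( E] ptr=4 lookahead=- remaining=[- id ) ) ) $]
Step 8: shift -. Stack=[( ( ( E -] ptr=5 lookahead=id remaining=[id ) ) ) $]
Step 9: shift id. Stack=[( ( ( E - id] ptr=6 lookahead=) remaining=[) ) ) $]
Step 10: reduce F->id. Stack=[( ( ( E - F] ptr=6 lookahead=) remaining=[) ) ) $]
Step 11: reduce T->F. Stack=[( ( ( E - T] ptr=6 lookahead=) remaining=[) ) ) $]

Answer: reduce T->F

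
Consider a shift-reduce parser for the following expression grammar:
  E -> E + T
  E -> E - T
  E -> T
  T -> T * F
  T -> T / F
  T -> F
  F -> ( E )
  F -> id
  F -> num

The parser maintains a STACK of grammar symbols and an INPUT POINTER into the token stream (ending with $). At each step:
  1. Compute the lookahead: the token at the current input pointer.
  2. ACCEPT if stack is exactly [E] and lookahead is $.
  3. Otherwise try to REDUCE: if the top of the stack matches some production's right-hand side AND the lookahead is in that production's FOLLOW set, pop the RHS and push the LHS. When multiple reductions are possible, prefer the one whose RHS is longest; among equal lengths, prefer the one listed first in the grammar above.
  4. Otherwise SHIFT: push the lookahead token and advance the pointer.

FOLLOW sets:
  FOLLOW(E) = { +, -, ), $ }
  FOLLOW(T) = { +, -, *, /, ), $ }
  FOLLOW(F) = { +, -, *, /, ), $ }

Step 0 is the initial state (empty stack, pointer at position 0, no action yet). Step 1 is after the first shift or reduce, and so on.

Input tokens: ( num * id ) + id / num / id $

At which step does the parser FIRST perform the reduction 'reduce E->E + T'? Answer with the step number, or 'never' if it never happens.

Step 1: shift (. Stack=[(] ptr=1 lookahead=num remaining=[num * id ) + id / num / id $]
Step 2: shift num. Stack=[( num] ptr=2 lookahead=* remaining=[* id ) + id / num / id $]
Step 3: reduce F->num. Stack=[( F] ptr=2 lookahead=* remaining=[* id ) + id / num / id $]
Step 4: reduce T->F. Stack=[( T] ptr=2 lookahead=* remaining=[* id ) + id / num / id $]
Step 5: shift *. Stack=[( T *] ptr=3 lookahead=id remaining=[id ) + id / num / id $]
Step 6: shift id. Stack=[( T * id] ptr=4 lookahead=) remaining=[) + id / num / id $]
Step 7: reduce F->id. Stack=[( T * F] ptr=4 lookahead=) remaining=[) + id / num / id $]
Step 8: reduce T->T * F. Stack=[( T] ptr=4 lookahead=) remaining=[) + id / num / id $]
Step 9: reduce E->T. Stack=[( E] ptr=4 lookahead=) remaining=[) + id / num / id $]
Step 10: shift ). Stack=[( E )] ptr=5 lookahead=+ remaining=[+ id / num / id $]
Step 11: reduce F->( E ). Stack=[F] ptr=5 lookahead=+ remaining=[+ id / num / id $]
Step 12: reduce T->F. Stack=[T] ptr=5 lookahead=+ remaining=[+ id / num / id $]
Step 13: reduce E->T. Stack=[E] ptr=5 lookahead=+ remaining=[+ id / num / id $]
Step 14: shift +. Stack=[E +] ptr=6 lookahead=id remaining=[id / num / id $]
Step 15: shift id. Stack=[E + id] ptr=7 lookahead=/ remaining=[/ num / id $]
Step 16: reduce F->id. Stack=[E + F] ptr=7 lookahead=/ remaining=[/ num / id $]
Step 17: reduce T->F. Stack=[E + T] ptr=7 lookahead=/ remaining=[/ num / id $]
Step 18: shift /. Stack=[E + T /] ptr=8 lookahead=num remaining=[num / id $]
Step 19: shift num. Stack=[E + T / num] ptr=9 lookahead=/ remaining=[/ id $]
Step 20: reduce F->num. Stack=[E + T / F] ptr=9 lookahead=/ remaining=[/ id $]
Step 21: reduce T->T / F. Stack=[E + T] ptr=9 lookahead=/ remaining=[/ id $]
Step 22: shift /. Stack=[E + T /] ptr=10 lookahead=id remaining=[id $]
Step 23: shift id. Stack=[E + T / id] ptr=11 lookahead=$ remaining=[$]
Step 24: reduce F->id. Stack=[E + T / F] ptr=11 lookahead=$ remaining=[$]
Step 25: reduce T->T / F. Stack=[E + T] ptr=11 lookahead=$ remaining=[$]
Step 26: reduce E->E + T. Stack=[E] ptr=11 lookahead=$ remaining=[$]

Answer: 26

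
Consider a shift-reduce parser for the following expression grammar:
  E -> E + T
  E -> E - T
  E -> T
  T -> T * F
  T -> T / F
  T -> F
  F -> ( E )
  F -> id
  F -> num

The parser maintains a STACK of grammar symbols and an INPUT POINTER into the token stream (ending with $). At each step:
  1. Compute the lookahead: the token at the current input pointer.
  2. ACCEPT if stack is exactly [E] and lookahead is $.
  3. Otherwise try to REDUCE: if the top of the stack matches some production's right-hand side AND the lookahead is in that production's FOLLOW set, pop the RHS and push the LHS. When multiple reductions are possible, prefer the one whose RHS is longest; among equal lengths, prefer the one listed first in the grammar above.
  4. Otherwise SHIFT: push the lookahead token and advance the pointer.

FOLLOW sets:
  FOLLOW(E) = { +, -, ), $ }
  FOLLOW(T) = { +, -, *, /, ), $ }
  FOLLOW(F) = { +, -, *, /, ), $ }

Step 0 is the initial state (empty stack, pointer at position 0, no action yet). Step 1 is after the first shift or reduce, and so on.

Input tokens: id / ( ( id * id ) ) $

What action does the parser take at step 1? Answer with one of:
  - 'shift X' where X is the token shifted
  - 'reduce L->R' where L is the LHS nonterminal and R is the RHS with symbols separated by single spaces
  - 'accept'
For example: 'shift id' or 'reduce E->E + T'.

Answer: shift id

Derivation:
Step 1: shift id. Stack=[id] ptr=1 lookahead=/ remaining=[/ ( ( id * id ) ) $]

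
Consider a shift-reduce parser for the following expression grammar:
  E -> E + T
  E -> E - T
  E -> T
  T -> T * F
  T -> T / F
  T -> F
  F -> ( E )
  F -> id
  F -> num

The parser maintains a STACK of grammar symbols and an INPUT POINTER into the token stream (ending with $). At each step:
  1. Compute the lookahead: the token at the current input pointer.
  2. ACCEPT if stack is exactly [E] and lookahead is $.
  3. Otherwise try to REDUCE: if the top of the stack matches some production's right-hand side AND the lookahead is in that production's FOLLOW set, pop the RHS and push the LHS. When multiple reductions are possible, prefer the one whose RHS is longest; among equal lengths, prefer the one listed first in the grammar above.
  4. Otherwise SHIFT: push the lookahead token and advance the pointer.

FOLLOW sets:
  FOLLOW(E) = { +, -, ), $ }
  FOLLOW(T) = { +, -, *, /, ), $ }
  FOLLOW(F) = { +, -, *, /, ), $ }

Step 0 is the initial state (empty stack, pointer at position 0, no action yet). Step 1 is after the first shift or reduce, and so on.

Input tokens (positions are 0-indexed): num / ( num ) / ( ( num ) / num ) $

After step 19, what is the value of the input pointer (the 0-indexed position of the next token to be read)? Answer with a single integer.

Step 1: shift num. Stack=[num] ptr=1 lookahead=/ remaining=[/ ( num ) / ( ( num ) / num ) $]
Step 2: reduce F->num. Stack=[F] ptr=1 lookahead=/ remaining=[/ ( num ) / ( ( num ) / num ) $]
Step 3: reduce T->F. Stack=[T] ptr=1 lookahead=/ remaining=[/ ( num ) / ( ( num ) / num ) $]
Step 4: shift /. Stack=[T /] ptr=2 lookahead=( remaining=[( num ) / ( ( num ) / num ) $]
Step 5: shift (. Stack=[T / (] ptr=3 lookahead=num remaining=[num ) / ( ( num ) / num ) $]
Step 6: shift num. Stack=[T / ( num] ptr=4 lookahead=) remaining=[) / ( ( num ) / num ) $]
Step 7: reduce F->num. Stack=[T / ( F] ptr=4 lookahead=) remaining=[) / ( ( num ) / num ) $]
Step 8: reduce T->F. Stack=[T / ( T] ptr=4 lookahead=) remaining=[) / ( ( num ) / num ) $]
Step 9: reduce E->T. Stack=[T / ( E] ptr=4 lookahead=) remaining=[) / ( ( num ) / num ) $]
Step 10: shift ). Stack=[T / ( E )] ptr=5 lookahead=/ remaining=[/ ( ( num ) / num ) $]
Step 11: reduce F->( E ). Stack=[T / F] ptr=5 lookahead=/ remaining=[/ ( ( num ) / num ) $]
Step 12: reduce T->T / F. Stack=[T] ptr=5 lookahead=/ remaining=[/ ( ( num ) / num ) $]
Step 13: shift /. Stack=[T /] ptr=6 lookahead=( remaining=[( ( num ) / num ) $]
Step 14: shift (. Stack=[T / (] ptr=7 lookahead=( remaining=[( num ) / num ) $]
Step 15: shift (. Stack=[T / ( (] ptr=8 lookahead=num remaining=[num ) / num ) $]
Step 16: shift num. Stack=[T / ( ( num] ptr=9 lookahead=) remaining=[) / num ) $]
Step 17: reduce F->num. Stack=[T / ( ( F] ptr=9 lookahead=) remaining=[) / num ) $]
Step 18: reduce T->F. Stack=[T / ( ( T] ptr=9 lookahead=) remaining=[) / num ) $]
Step 19: reduce E->T. Stack=[T / ( ( E] ptr=9 lookahead=) remaining=[) / num ) $]

Answer: 9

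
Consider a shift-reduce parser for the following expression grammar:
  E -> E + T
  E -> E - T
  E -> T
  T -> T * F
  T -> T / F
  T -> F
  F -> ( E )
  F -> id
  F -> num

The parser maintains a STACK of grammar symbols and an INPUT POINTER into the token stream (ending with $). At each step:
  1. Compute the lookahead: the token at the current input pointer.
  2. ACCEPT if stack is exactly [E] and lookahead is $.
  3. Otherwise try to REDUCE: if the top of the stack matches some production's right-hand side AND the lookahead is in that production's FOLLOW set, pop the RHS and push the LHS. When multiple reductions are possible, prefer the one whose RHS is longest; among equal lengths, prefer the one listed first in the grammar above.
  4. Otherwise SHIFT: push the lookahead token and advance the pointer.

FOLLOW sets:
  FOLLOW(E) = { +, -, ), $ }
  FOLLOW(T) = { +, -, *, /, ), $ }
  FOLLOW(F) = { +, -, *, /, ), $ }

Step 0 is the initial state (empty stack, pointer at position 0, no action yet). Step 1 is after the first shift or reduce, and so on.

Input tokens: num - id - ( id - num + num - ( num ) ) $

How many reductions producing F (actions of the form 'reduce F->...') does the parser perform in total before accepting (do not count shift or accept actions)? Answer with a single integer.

Step 1: shift num. Stack=[num] ptr=1 lookahead=- remaining=[- id - ( id - num + num - ( num ) ) $]
Step 2: reduce F->num. Stack=[F] ptr=1 lookahead=- remaining=[- id - ( id - num + num - ( num ) ) $]
Step 3: reduce T->F. Stack=[T] ptr=1 lookahead=- remaining=[- id - ( id - num + num - ( num ) ) $]
Step 4: reduce E->T. Stack=[E] ptr=1 lookahead=- remaining=[- id - ( id - num + num - ( num ) ) $]
Step 5: shift -. Stack=[E -] ptr=2 lookahead=id remaining=[id - ( id - num + num - ( num ) ) $]
Step 6: shift id. Stack=[E - id] ptr=3 lookahead=- remaining=[- ( id - num + num - ( num ) ) $]
Step 7: reduce F->id. Stack=[E - F] ptr=3 lookahead=- remaining=[- ( id - num + num - ( num ) ) $]
Step 8: reduce T->F. Stack=[E - T] ptr=3 lookahead=- remaining=[- ( id - num + num - ( num ) ) $]
Step 9: reduce E->E - T. Stack=[E] ptr=3 lookahead=- remaining=[- ( id - num + num - ( num ) ) $]
Step 10: shift -. Stack=[E -] ptr=4 lookahead=( remaining=[( id - num + num - ( num ) ) $]
Step 11: shift (. Stack=[E - (] ptr=5 lookahead=id remaining=[id - num + num - ( num ) ) $]
Step 12: shift id. Stack=[E - ( id] ptr=6 lookahead=- remaining=[- num + num - ( num ) ) $]
Step 13: reduce F->id. Stack=[E - ( F] ptr=6 lookahead=- remaining=[- num + num - ( num ) ) $]
Step 14: reduce T->F. Stack=[E - ( T] ptr=6 lookahead=- remaining=[- num + num - ( num ) ) $]
Step 15: reduce E->T. Stack=[E - ( E] ptr=6 lookahead=- remaining=[- num + num - ( num ) ) $]
Step 16: shift -. Stack=[E - ( E -] ptr=7 lookahead=num remaining=[num + num - ( num ) ) $]
Step 17: shift num. Stack=[E - ( E - num] ptr=8 lookahead=+ remaining=[+ num - ( num ) ) $]
Step 18: reduce F->num. Stack=[E - ( E - F] ptr=8 lookahead=+ remaining=[+ num - ( num ) ) $]
Step 19: reduce T->F. Stack=[E - ( E - T] ptr=8 lookahead=+ remaining=[+ num - ( num ) ) $]
Step 20: reduce E->E - T. Stack=[E - ( E] ptr=8 lookahead=+ remaining=[+ num - ( num ) ) $]
Step 21: shift +. Stack=[E - ( E +] ptr=9 lookahead=num remaining=[num - ( num ) ) $]
Step 22: shift num. Stack=[E - ( E + num] ptr=10 lookahead=- remaining=[- ( num ) ) $]
Step 23: reduce F->num. Stack=[E - ( E + F] ptr=10 lookahead=- remaining=[- ( num ) ) $]
Step 24: reduce T->F. Stack=[E - ( E + T] ptr=10 lookahead=- remaining=[- ( num ) ) $]
Step 25: reduce E->E + T. Stack=[E - ( E] ptr=10 lookahead=- remaining=[- ( num ) ) $]
Step 26: shift -. Stack=[E - ( E -] ptr=11 lookahead=( remaining=[( num ) ) $]
Step 27: shift (. Stack=[E - ( E - (] ptr=12 lookahead=num remaining=[num ) ) $]
Step 28: shift num. Stack=[E - ( E - ( num] ptr=13 lookahead=) remaining=[) ) $]
Step 29: reduce F->num. Stack=[E - ( E - ( F] ptr=13 lookahead=) remaining=[) ) $]
Step 30: reduce T->F. Stack=[E - ( E - ( T] ptr=13 lookahead=) remaining=[) ) $]
Step 31: reduce E->T. Stack=[E - ( E - ( E] ptr=13 lookahead=) remaining=[) ) $]
Step 32: shift ). Stack=[E - ( E - ( E )] ptr=14 lookahead=) remaining=[) $]
Step 33: reduce F->( E ). Stack=[E - ( E - F] ptr=14 lookahead=) remaining=[) $]
Step 34: reduce T->F. Stack=[E - ( E - T] ptr=14 lookahead=) remaining=[) $]
Step 35: reduce E->E - T. Stack=[E - ( E] ptr=14 lookahead=) remaining=[) $]
Step 36: shift ). Stack=[E - ( E )] ptr=15 lookahead=$ remaining=[$]
Step 37: reduce F->( E ). Stack=[E - F] ptr=15 lookahead=$ remaining=[$]
Step 38: reduce T->F. Stack=[E - T] ptr=15 lookahead=$ remaining=[$]
Step 39: reduce E->E - T. Stack=[E] ptr=15 lookahead=$ remaining=[$]
Step 40: accept. Stack=[E] ptr=15 lookahead=$ remaining=[$]

Answer: 8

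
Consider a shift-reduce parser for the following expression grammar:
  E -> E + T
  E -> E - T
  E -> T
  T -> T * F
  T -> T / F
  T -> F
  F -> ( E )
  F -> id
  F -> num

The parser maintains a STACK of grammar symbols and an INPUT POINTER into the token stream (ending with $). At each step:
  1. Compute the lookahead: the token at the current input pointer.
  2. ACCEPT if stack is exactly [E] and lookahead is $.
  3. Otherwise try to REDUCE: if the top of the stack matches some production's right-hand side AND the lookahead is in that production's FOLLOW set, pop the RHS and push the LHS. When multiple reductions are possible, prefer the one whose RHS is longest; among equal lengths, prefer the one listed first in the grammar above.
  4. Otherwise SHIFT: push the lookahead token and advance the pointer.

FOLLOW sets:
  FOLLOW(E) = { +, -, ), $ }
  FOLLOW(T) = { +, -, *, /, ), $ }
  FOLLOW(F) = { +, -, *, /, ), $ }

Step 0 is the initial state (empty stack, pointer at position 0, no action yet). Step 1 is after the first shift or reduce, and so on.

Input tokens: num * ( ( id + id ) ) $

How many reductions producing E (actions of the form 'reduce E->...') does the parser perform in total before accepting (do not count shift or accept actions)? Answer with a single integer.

Answer: 4

Derivation:
Step 1: shift num. Stack=[num] ptr=1 lookahead=* remaining=[* ( ( id + id ) ) $]
Step 2: reduce F->num. Stack=[F] ptr=1 lookahead=* remaining=[* ( ( id + id ) ) $]
Step 3: reduce T->F. Stack=[T] ptr=1 lookahead=* remaining=[* ( ( id + id ) ) $]
Step 4: shift *. Stack=[T *] ptr=2 lookahead=( remaining=[( ( id + id ) ) $]
Step 5: shift (. Stack=[T * (] ptr=3 lookahead=( remaining=[( id + id ) ) $]
Step 6: shift (. Stack=[T * ( (] ptr=4 lookahead=id remaining=[id + id ) ) $]
Step 7: shift id. Stack=[T * ( ( id] ptr=5 lookahead=+ remaining=[+ id ) ) $]
Step 8: reduce F->id. Stack=[T * ( ( F] ptr=5 lookahead=+ remaining=[+ id ) ) $]
Step 9: reduce T->F. Stack=[T * ( ( T] ptr=5 lookahead=+ remaining=[+ id ) ) $]
Step 10: reduce E->T. Stack=[T * ( ( E] ptr=5 lookahead=+ remaining=[+ id ) ) $]
Step 11: shift +. Stack=[T * ( ( E +] ptr=6 lookahead=id remaining=[id ) ) $]
Step 12: shift id. Stack=[T * ( ( E + id] ptr=7 lookahead=) remaining=[) ) $]
Step 13: reduce F->id. Stack=[T * ( ( E + F] ptr=7 lookahead=) remaining=[) ) $]
Step 14: reduce T->F. Stack=[T * ( ( E + T] ptr=7 lookahead=) remaining=[) ) $]
Step 15: reduce E->E + T. Stack=[T * ( ( E] ptr=7 lookahead=) remaining=[) ) $]
Step 16: shift ). Stack=[T * ( ( E )] ptr=8 lookahead=) remaining=[) $]
Step 17: reduce F->( E ). Stack=[T * ( F] ptr=8 lookahead=) remaining=[) $]
Step 18: reduce T->F. Stack=[T * ( T] ptr=8 lookahead=) remaining=[) $]
Step 19: reduce E->T. Stack=[T * ( E] ptr=8 lookahead=) remaining=[) $]
Step 20: shift ). Stack=[T * ( E )] ptr=9 lookahead=$ remaining=[$]
Step 21: reduce F->( E ). Stack=[T * F] ptr=9 lookahead=$ remaining=[$]
Step 22: reduce T->T * F. Stack=[T] ptr=9 lookahead=$ remaining=[$]
Step 23: reduce E->T. Stack=[E] ptr=9 lookahead=$ remaining=[$]
Step 24: accept. Stack=[E] ptr=9 lookahead=$ remaining=[$]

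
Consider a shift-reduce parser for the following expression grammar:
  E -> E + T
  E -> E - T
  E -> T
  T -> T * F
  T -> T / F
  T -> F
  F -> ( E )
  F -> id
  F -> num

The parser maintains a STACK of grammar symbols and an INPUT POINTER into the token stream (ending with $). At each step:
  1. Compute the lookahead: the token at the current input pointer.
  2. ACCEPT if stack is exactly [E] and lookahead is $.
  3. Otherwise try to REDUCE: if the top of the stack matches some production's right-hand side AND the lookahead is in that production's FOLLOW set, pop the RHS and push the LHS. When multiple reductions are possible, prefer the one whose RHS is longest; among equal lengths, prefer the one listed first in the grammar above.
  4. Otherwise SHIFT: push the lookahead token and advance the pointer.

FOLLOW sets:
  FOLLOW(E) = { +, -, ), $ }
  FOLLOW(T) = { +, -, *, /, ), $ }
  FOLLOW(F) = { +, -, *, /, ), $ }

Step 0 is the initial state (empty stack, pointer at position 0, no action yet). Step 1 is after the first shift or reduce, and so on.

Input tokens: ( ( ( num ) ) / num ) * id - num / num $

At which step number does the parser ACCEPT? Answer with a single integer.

Answer: 37

Derivation:
Step 1: shift (. Stack=[(] ptr=1 lookahead=( remaining=[( ( num ) ) / num ) * id - num / num $]
Step 2: shift (. Stack=[( (] ptr=2 lookahead=( remaining=[( num ) ) / num ) * id - num / num $]
Step 3: shift (. Stack=[( ( (] ptr=3 lookahead=num remaining=[num ) ) / num ) * id - num / num $]
Step 4: shift num. Stack=[( ( ( num] ptr=4 lookahead=) remaining=[) ) / num ) * id - num / num $]
Step 5: reduce F->num. Stack=[( ( ( F] ptr=4 lookahead=) remaining=[) ) / num ) * id - num / num $]
Step 6: reduce T->F. Stack=[( ( ( T] ptr=4 lookahead=) remaining=[) ) / num ) * id - num / num $]
Step 7: reduce E->T. Stack=[( ( ( E] ptr=4 lookahead=) remaining=[) ) / num ) * id - num / num $]
Step 8: shift ). Stack=[( ( ( E )] ptr=5 lookahead=) remaining=[) / num ) * id - num / num $]
Step 9: reduce F->( E ). Stack=[( ( F] ptr=5 lookahead=) remaining=[) / num ) * id - num / num $]
Step 10: reduce T->F. Stack=[( ( T] ptr=5 lookahead=) remaining=[) / num ) * id - num / num $]
Step 11: reduce E->T. Stack=[( ( E] ptr=5 lookahead=) remaining=[) / num ) * id - num / num $]
Step 12: shift ). Stack=[( ( E )] ptr=6 lookahead=/ remaining=[/ num ) * id - num / num $]
Step 13: reduce F->( E ). Stack=[( F] ptr=6 lookahead=/ remaining=[/ num ) * id - num / num $]
Step 14: reduce T->F. Stack=[( T] ptr=6 lookahead=/ remaining=[/ num ) * id - num / num $]
Step 15: shift /. Stack=[( T /] ptr=7 lookahead=num remaining=[num ) * id - num / num $]
Step 16: shift num. Stack=[( T / num] ptr=8 lookahead=) remaining=[) * id - num / num $]
Step 17: reduce F->num. Stack=[( T / F] ptr=8 lookahead=) remaining=[) * id - num / num $]
Step 18: reduce T->T / F. Stack=[( T] ptr=8 lookahead=) remaining=[) * id - num / num $]
Step 19: reduce E->T. Stack=[( E] ptr=8 lookahead=) remaining=[) * id - num / num $]
Step 20: shift ). Stack=[( E )] ptr=9 lookahead=* remaining=[* id - num / num $]
Step 21: reduce F->( E ). Stack=[F] ptr=9 lookahead=* remaining=[* id - num / num $]
Step 22: reduce T->F. Stack=[T] ptr=9 lookahead=* remaining=[* id - num / num $]
Step 23: shift *. Stack=[T *] ptr=10 lookahead=id remaining=[id - num / num $]
Step 24: shift id. Stack=[T * id] ptr=11 lookahead=- remaining=[- num / num $]
Step 25: reduce F->id. Stack=[T * F] ptr=11 lookahead=- remaining=[- num / num $]
Step 26: reduce T->T * F. Stack=[T] ptr=11 lookahead=- remaining=[- num / num $]
Step 27: reduce E->T. Stack=[E] ptr=11 lookahead=- remaining=[- num / num $]
Step 28: shift -. Stack=[E -] ptr=12 lookahead=num remaining=[num / num $]
Step 29: shift num. Stack=[E - num] ptr=13 lookahead=/ remaining=[/ num $]
Step 30: reduce F->num. Stack=[E - F] ptr=13 lookahead=/ remaining=[/ num $]
Step 31: reduce T->F. Stack=[E - T] ptr=13 lookahead=/ remaining=[/ num $]
Step 32: shift /. Stack=[E - T /] ptr=14 lookahead=num remaining=[num $]
Step 33: shift num. Stack=[E - T / num] ptr=15 lookahead=$ remaining=[$]
Step 34: reduce F->num. Stack=[E - T / F] ptr=15 lookahead=$ remaining=[$]
Step 35: reduce T->T / F. Stack=[E - T] ptr=15 lookahead=$ remaining=[$]
Step 36: reduce E->E - T. Stack=[E] ptr=15 lookahead=$ remaining=[$]
Step 37: accept. Stack=[E] ptr=15 lookahead=$ remaining=[$]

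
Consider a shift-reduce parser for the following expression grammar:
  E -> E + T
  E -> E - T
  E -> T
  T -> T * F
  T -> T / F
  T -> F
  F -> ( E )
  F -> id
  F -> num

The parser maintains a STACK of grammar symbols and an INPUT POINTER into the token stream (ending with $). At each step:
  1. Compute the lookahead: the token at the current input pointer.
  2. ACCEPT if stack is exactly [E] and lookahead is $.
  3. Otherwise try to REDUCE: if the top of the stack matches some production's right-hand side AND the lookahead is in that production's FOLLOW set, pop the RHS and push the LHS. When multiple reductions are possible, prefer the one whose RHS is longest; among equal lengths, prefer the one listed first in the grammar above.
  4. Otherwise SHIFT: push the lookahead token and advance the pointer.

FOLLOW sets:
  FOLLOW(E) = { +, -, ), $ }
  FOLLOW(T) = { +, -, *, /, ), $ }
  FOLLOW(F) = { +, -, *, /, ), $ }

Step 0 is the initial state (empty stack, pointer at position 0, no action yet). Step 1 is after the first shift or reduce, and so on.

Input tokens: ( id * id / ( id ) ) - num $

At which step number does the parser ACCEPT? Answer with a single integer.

Answer: 28

Derivation:
Step 1: shift (. Stack=[(] ptr=1 lookahead=id remaining=[id * id / ( id ) ) - num $]
Step 2: shift id. Stack=[( id] ptr=2 lookahead=* remaining=[* id / ( id ) ) - num $]
Step 3: reduce F->id. Stack=[( F] ptr=2 lookahead=* remaining=[* id / ( id ) ) - num $]
Step 4: reduce T->F. Stack=[( T] ptr=2 lookahead=* remaining=[* id / ( id ) ) - num $]
Step 5: shift *. Stack=[( T *] ptr=3 lookahead=id remaining=[id / ( id ) ) - num $]
Step 6: shift id. Stack=[( T * id] ptr=4 lookahead=/ remaining=[/ ( id ) ) - num $]
Step 7: reduce F->id. Stack=[( T * F] ptr=4 lookahead=/ remaining=[/ ( id ) ) - num $]
Step 8: reduce T->T * F. Stack=[( T] ptr=4 lookahead=/ remaining=[/ ( id ) ) - num $]
Step 9: shift /. Stack=[( T /] ptr=5 lookahead=( remaining=[( id ) ) - num $]
Step 10: shift (. Stack=[( T / (] ptr=6 lookahead=id remaining=[id ) ) - num $]
Step 11: shift id. Stack=[( T / ( id] ptr=7 lookahead=) remaining=[) ) - num $]
Step 12: reduce F->id. Stack=[( T / ( F] ptr=7 lookahead=) remaining=[) ) - num $]
Step 13: reduce T->F. Stack=[( T / ( T] ptr=7 lookahead=) remaining=[) ) - num $]
Step 14: reduce E->T. Stack=[( T / ( E] ptr=7 lookahead=) remaining=[) ) - num $]
Step 15: shift ). Stack=[( T / ( E )] ptr=8 lookahead=) remaining=[) - num $]
Step 16: reduce F->( E ). Stack=[( T / F] ptr=8 lookahead=) remaining=[) - num $]
Step 17: reduce T->T / F. Stack=[( T] ptr=8 lookahead=) remaining=[) - num $]
Step 18: reduce E->T. Stack=[( E] ptr=8 lookahead=) remaining=[) - num $]
Step 19: shift ). Stack=[( E )] ptr=9 lookahead=- remaining=[- num $]
Step 20: reduce F->( E ). Stack=[F] ptr=9 lookahead=- remaining=[- num $]
Step 21: reduce T->F. Stack=[T] ptr=9 lookahead=- remaining=[- num $]
Step 22: reduce E->T. Stack=[E] ptr=9 lookahead=- remaining=[- num $]
Step 23: shift -. Stack=[E -] ptr=10 lookahead=num remaining=[num $]
Step 24: shift num. Stack=[E - num] ptr=11 lookahead=$ remaining=[$]
Step 25: reduce F->num. Stack=[E - F] ptr=11 lookahead=$ remaining=[$]
Step 26: reduce T->F. Stack=[E - T] ptr=11 lookahead=$ remaining=[$]
Step 27: reduce E->E - T. Stack=[E] ptr=11 lookahead=$ remaining=[$]
Step 28: accept. Stack=[E] ptr=11 lookahead=$ remaining=[$]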